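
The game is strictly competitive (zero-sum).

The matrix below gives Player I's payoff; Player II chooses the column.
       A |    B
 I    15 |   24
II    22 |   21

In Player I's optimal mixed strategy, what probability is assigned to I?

1/10

Row minima are 15 and 21, so Player I's maximin is 21; column maxima are 22 and 24, so Player II's minimax is 22. These differ, so the equilibrium is in mixed strategies.
Let Player I play I with probability p. Player II is indifferent when 15p + 22(1−p) = 24p + 21(1−p), giving p = 1/10.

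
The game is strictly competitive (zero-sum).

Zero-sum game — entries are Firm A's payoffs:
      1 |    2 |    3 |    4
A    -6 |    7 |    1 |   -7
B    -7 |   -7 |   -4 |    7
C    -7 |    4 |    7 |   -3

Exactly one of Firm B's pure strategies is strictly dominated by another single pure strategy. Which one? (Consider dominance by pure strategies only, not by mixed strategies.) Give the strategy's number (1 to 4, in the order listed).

Firm B prefers columns that give Firm A less. Compare 3 with 1: -6 < 1, -7 < -4, -7 < 7.
So 1 strictly dominates 3 for Firm B; 3 is strictly dominated.

3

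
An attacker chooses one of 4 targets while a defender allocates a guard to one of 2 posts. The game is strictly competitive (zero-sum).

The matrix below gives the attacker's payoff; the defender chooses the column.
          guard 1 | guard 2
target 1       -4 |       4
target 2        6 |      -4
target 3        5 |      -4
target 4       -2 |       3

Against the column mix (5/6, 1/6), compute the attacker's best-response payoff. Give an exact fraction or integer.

13/3

target 1: (-4)·(5/6) + (4)·(1/6) = -8/3.
target 2: (6)·(5/6) + (-4)·(1/6) = 13/3.
target 3: (5)·(5/6) + (-4)·(1/6) = 7/2.
target 4: (-2)·(5/6) + (3)·(1/6) = -7/6.
The best pure response is target 2 with expected payoff 13/3.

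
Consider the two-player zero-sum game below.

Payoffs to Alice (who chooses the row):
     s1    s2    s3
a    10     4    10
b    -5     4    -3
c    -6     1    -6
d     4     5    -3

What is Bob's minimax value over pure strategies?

5

The worst case (largest entry) in each column is s1: 10, s2: 5, s3: 10.
The best (smallest) of these is 5.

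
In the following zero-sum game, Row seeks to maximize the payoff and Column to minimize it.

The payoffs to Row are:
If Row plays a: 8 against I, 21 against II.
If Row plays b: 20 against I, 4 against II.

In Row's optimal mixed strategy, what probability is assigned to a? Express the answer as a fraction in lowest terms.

Row minima are 8 and 4, so Row's maximin is 8; column maxima are 20 and 21, so Column's minimax is 20. These differ, so the equilibrium is in mixed strategies.
Let Row play a with probability p. Column is indifferent when 8p + 20(1−p) = 21p + 4(1−p), giving p = 16/29.

16/29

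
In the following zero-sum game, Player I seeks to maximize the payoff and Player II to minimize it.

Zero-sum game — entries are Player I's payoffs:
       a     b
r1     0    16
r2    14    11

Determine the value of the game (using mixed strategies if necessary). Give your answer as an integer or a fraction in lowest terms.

Row minima are 0 and 11, so Player I's maximin is 11; column maxima are 14 and 16, so Player II's minimax is 14. These differ, so the equilibrium is in mixed strategies.
Let Player I play r1 with probability p. Player II is indifferent when 14(1−p) = 16p + 11(1−p), giving p = 3/19.
Let Player II play a with probability q. Player I is indifferent when 16(1−q) = 14q + 11(1−q), giving q = 5/19.
The value is 0·(5/19) + (16)·(14/19) = 224/19.

224/19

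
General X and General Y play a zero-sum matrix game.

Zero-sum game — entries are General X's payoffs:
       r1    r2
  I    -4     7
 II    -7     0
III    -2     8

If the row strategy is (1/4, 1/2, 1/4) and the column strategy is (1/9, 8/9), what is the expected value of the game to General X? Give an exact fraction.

Against (1/9, 8/9), each row's expected payoff is I: 52/9; II: -7/9; III: 62/9.
Taking the (1/4, 1/2, 1/4)-weighted average: (1/4)·(52/9) + (1/2)·(-7/9) + (1/4)·(62/9) = 25/9.

25/9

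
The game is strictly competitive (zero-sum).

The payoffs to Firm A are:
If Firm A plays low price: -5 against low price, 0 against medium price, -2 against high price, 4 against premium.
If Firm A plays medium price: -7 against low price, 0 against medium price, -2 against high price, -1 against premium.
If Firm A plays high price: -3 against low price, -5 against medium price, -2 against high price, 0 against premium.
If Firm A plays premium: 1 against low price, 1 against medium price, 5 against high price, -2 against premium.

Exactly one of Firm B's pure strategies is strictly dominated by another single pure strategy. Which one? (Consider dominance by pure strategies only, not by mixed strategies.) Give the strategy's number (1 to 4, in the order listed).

3

Firm B prefers columns that give Firm A less. Compare high price with low price: -5 < -2, -7 < -2, -3 < -2, 1 < 5.
So low price strictly dominates high price for Firm B; high price is strictly dominated.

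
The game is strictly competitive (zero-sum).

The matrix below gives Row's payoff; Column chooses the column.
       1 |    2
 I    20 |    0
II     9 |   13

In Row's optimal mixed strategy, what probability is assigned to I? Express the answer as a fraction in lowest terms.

Row minima are 0 and 9, so Row's maximin is 9; column maxima are 20 and 13, so Column's minimax is 13. These differ, so the equilibrium is in mixed strategies.
Let Row play I with probability p. Column is indifferent when 20p + 9(1−p) = 13(1−p), giving p = 1/6.

1/6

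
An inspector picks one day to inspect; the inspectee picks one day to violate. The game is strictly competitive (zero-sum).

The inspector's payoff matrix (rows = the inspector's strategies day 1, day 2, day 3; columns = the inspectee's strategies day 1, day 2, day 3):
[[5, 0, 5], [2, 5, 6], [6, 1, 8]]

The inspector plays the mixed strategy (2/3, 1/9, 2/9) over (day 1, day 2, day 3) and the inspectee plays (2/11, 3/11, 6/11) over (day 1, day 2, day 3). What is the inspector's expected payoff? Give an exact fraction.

421/99

Against (2/11, 3/11, 6/11), each row's expected payoff is day 1: 40/11; day 2: 5; day 3: 63/11.
Taking the (2/3, 1/9, 2/9)-weighted average: (2/3)·(40/11) + (1/9)·(5) + (2/9)·(63/11) = 421/99.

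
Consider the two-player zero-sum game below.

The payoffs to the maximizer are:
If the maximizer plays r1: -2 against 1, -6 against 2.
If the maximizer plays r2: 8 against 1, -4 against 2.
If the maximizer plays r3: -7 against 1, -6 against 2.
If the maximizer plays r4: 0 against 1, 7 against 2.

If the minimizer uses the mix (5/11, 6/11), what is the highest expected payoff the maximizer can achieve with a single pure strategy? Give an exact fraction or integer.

r1: (-2)·(5/11) + (-6)·(6/11) = -46/11.
r2: (8)·(5/11) + (-4)·(6/11) = 16/11.
r3: (-7)·(5/11) + (-6)·(6/11) = -71/11.
r4: (0)·(5/11) + (7)·(6/11) = 42/11.
The best pure response is r4 with expected payoff 42/11.

42/11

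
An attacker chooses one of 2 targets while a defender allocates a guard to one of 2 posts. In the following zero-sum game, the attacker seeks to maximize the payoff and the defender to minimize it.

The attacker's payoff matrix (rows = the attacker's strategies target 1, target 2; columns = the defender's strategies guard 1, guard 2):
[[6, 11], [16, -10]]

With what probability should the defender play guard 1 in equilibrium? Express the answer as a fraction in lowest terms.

Row minima are 6 and -10, so the attacker's maximin is 6; column maxima are 16 and 11, so the defender's minimax is 11. These differ, so the equilibrium is in mixed strategies.
Let the defender play guard 1 with probability q. The attacker is indifferent when 6q + 11(1−q) = 16q − 10(1−q), giving q = 21/31.

21/31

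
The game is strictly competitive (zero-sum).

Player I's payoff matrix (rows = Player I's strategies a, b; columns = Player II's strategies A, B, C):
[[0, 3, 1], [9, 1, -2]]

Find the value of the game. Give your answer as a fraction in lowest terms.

Column B is strictly dominated by C for Player II (it gives Player I more in every row).
The remaining 2×2 game on (a, b) × (A, C) has no saddle point. Let Player I play a with probability p; indifference gives 9(1−p) = p − 2(1−p), so p = 11/12.
Similarly Player II's optimal q on A is 1/4, and the value is 0·(1/4) + (1)·(3/4) = 3/4.

3/4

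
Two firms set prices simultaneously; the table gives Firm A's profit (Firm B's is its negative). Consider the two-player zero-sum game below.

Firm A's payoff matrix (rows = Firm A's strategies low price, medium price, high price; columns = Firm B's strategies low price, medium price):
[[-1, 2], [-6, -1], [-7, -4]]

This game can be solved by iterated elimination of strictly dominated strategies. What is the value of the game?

Column medium price is strictly dominated by low price for Firm B (-1<2, -6<-1, -7<-4); eliminate medium price.
Row medium price is strictly dominated by row low price (-1>-6); eliminate medium price.
Row high price is strictly dominated by row low price (-1>-7); eliminate high price.
Only (low price, low price) remains, with payoff -1.

-1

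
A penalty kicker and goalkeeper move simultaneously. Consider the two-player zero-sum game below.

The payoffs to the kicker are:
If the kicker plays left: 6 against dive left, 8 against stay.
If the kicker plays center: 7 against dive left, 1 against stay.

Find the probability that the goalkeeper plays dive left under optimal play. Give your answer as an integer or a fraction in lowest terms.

Row minima are 6 and 1, so the kicker's maximin is 6; column maxima are 7 and 8, so the goalkeeper's minimax is 7. These differ, so the equilibrium is in mixed strategies.
Let the goalkeeper play dive left with probability q. The kicker is indifferent when 6q + 8(1−q) = 7q + (1−q), giving q = 7/8.

7/8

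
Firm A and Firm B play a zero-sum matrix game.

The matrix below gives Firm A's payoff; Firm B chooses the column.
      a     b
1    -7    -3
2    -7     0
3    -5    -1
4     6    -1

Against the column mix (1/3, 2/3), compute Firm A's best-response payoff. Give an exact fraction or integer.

4/3

1: (-7)·(1/3) + (-3)·(2/3) = -13/3.
2: (-7)·(1/3) + (0)·(2/3) = -7/3.
3: (-5)·(1/3) + (-1)·(2/3) = -7/3.
4: (6)·(1/3) + (-1)·(2/3) = 4/3.
The best pure response is 4 with expected payoff 4/3.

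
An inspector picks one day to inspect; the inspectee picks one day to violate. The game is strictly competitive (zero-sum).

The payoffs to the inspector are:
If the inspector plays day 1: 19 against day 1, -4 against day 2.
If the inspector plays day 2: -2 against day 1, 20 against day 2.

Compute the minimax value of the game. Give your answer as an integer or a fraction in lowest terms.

Row minima are -4 and -2, so the inspector's maximin is -2; column maxima are 19 and 20, so the inspectee's minimax is 19. These differ, so the equilibrium is in mixed strategies.
Let the inspector play day 1 with probability p. The inspectee is indifferent when 19p − 2(1−p) = −4p + 20(1−p), giving p = 22/45.
Let the inspectee play day 1 with probability q. The inspector is indifferent when 19q − 4(1−q) = −2q + 20(1−q), giving q = 8/15.
The value is 19·(8/15) + (-4)·(7/15) = 124/15.

124/15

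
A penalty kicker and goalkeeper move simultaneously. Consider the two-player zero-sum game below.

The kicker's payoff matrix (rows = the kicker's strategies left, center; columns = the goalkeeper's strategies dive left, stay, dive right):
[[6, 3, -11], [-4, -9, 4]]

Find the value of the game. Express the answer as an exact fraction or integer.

-29/9

Column dive left is strictly dominated by stay for the goalkeeper (it gives the kicker more in every row).
The remaining 2×2 game on (left, center) × (stay, dive right) has no saddle point. Let the kicker play left with probability p; indifference gives 3p − 9(1−p) = −11p + 4(1−p), so p = 13/27.
Similarly the goalkeeper's optimal q on stay is 5/9, and the value is 3·(5/9) + (-11)·(4/9) = -29/9.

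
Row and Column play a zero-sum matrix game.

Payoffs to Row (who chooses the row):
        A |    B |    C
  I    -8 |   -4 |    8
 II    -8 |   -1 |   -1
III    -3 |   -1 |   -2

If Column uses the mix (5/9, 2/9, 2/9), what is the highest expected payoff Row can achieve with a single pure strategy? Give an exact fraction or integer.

I: (-8)·(5/9) + (-4)·(2/9) + (8)·(2/9) = -32/9.
II: (-8)·(5/9) + (-1)·(2/9) + (-1)·(2/9) = -44/9.
III: (-3)·(5/9) + (-1)·(2/9) + (-2)·(2/9) = -7/3.
The best pure response is III with expected payoff -7/3.

-7/3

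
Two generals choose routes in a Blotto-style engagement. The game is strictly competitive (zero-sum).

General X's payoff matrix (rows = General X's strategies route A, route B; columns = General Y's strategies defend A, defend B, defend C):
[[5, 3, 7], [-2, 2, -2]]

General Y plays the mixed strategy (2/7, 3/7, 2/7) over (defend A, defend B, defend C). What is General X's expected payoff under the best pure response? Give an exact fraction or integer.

route A: (5)·(2/7) + (3)·(3/7) + (7)·(2/7) = 33/7.
route B: (-2)·(2/7) + (2)·(3/7) + (-2)·(2/7) = -2/7.
The best pure response is route A with expected payoff 33/7.

33/7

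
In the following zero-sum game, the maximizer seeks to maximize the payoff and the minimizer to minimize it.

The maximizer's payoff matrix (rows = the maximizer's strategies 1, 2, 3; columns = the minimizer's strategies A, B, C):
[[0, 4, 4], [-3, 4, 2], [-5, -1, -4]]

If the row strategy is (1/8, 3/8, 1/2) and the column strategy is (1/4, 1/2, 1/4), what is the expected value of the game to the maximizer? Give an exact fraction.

-11/32

Against (1/4, 1/2, 1/4), each row's expected payoff is 1: 3; 2: 7/4; 3: -11/4.
Taking the (1/8, 3/8, 1/2)-weighted average: (1/8)·(3) + (3/8)·(7/4) + (1/2)·(-11/4) = -11/32.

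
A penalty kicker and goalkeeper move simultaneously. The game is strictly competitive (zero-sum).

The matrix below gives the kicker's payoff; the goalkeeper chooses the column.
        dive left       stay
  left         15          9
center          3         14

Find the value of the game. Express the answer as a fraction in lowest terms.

183/17

Row minima are 9 and 3, so the kicker's maximin is 9; column maxima are 15 and 14, so the goalkeeper's minimax is 14. These differ, so the equilibrium is in mixed strategies.
Let the kicker play left with probability p. The goalkeeper is indifferent when 15p + 3(1−p) = 9p + 14(1−p), giving p = 11/17.
Let the goalkeeper play dive left with probability q. The kicker is indifferent when 15q + 9(1−q) = 3q + 14(1−q), giving q = 5/17.
The value is 15·(5/17) + (9)·(12/17) = 183/17.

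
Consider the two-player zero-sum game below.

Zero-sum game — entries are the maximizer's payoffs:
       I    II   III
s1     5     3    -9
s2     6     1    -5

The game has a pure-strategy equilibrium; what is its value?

Row minima: -9, -5 → the maximizer's maximin is -5.
Column maxima: 6, 3, -5 → the minimizer's minimax is -5.
They coincide at (s2, III), so the value is -5.

-5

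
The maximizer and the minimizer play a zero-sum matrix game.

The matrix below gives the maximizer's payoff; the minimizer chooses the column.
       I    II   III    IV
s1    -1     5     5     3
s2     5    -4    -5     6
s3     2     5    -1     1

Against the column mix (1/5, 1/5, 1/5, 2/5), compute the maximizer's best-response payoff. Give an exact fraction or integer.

s1: (-1)·(1/5) + (5)·(1/5) + (5)·(1/5) + (3)·(2/5) = 3.
s2: (5)·(1/5) + (-4)·(1/5) + (-5)·(1/5) + (6)·(2/5) = 8/5.
s3: (2)·(1/5) + (5)·(1/5) + (-1)·(1/5) + (1)·(2/5) = 8/5.
The best pure response is s1 with expected payoff 3.

3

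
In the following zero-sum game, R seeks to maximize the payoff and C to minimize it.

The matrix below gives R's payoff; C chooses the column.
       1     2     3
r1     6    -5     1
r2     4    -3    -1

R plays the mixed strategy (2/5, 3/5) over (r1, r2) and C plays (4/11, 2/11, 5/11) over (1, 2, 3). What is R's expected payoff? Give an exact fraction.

53/55

Against (4/11, 2/11, 5/11), each row's expected payoff is r1: 19/11; r2: 5/11.
Taking the (2/5, 3/5)-weighted average: (2/5)·(19/11) + (3/5)·(5/11) = 53/55.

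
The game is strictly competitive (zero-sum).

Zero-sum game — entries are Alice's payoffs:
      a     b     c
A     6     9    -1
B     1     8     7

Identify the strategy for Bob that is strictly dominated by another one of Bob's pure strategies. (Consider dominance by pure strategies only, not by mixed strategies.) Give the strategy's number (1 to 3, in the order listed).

2

Bob prefers columns that give Alice less. Compare b with a: 6 < 9, 1 < 8.
So a strictly dominates b for Bob; b is strictly dominated.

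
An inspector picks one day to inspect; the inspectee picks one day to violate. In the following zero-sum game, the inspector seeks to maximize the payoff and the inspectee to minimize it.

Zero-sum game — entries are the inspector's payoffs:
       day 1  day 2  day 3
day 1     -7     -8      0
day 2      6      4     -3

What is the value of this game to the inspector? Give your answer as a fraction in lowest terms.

Column day 1 is strictly dominated by day 2 for the inspectee (it gives the inspector more in every row).
The remaining 2×2 game on (day 1, day 2) × (day 2, day 3) has no saddle point. Let the inspector play day 1 with probability p; indifference gives −8p + 4(1−p) = −3(1−p), so p = 7/15.
Similarly the inspectee's optimal q on day 2 is 1/5, and the value is -8·(1/5) + (0)·(4/5) = -8/5.

-8/5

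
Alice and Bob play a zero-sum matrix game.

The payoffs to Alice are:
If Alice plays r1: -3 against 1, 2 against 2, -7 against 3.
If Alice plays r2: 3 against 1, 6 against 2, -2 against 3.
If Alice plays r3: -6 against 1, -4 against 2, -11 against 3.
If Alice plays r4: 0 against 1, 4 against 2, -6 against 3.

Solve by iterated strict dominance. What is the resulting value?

Row r3 is strictly dominated by row r1 (-3>-6, 2>-4, -7>-11); eliminate r3.
Column 2 is strictly dominated by 1 for Bob (-3<2, 3<6, 0<4); eliminate 2.
Column 1 is strictly dominated by 3 for Bob (-7<-3, -2<3, -6<0); eliminate 1.
Row r1 is strictly dominated by row r2 (-2>-7); eliminate r1.
Row r4 is strictly dominated by row r2 (-2>-6); eliminate r4.
Only (r2, 3) remains, with payoff -2.

-2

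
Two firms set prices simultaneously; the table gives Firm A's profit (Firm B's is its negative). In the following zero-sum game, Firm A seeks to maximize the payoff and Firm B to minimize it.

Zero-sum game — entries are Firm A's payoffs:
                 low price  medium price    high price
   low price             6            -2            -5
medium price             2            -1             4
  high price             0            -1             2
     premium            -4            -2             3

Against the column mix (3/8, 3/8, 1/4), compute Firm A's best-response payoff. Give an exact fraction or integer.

low price: (6)·(3/8) + (-2)·(3/8) + (-5)·(1/4) = 1/4.
medium price: (2)·(3/8) + (-1)·(3/8) + (4)·(1/4) = 11/8.
high price: (0)·(3/8) + (-1)·(3/8) + (2)·(1/4) = 1/8.
premium: (-4)·(3/8) + (-2)·(3/8) + (3)·(1/4) = -3/2.
The best pure response is medium price with expected payoff 11/8.

11/8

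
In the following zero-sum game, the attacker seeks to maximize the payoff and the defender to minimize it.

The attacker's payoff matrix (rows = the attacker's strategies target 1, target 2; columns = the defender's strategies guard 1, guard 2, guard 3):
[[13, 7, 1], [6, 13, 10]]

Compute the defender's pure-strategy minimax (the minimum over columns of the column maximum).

The worst case (largest entry) in each column is guard 1: 13, guard 2: 13, guard 3: 10.
The best (smallest) of these is 10.

10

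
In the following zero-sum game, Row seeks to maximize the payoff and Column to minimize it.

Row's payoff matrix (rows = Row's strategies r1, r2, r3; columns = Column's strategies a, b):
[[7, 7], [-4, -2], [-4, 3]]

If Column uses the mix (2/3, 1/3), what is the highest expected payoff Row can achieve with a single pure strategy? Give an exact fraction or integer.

7

r1: (7)·(2/3) + (7)·(1/3) = 7.
r2: (-4)·(2/3) + (-2)·(1/3) = -10/3.
r3: (-4)·(2/3) + (3)·(1/3) = -5/3.
The best pure response is r1 with expected payoff 7.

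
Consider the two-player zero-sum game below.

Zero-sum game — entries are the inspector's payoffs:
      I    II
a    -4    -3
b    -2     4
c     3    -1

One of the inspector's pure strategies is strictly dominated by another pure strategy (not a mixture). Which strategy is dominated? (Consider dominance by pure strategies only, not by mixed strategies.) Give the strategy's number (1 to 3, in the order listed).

Compare a with b: -2 > -4, 4 > -3.
So b strictly dominates a for the inspector; a is strictly dominated.

1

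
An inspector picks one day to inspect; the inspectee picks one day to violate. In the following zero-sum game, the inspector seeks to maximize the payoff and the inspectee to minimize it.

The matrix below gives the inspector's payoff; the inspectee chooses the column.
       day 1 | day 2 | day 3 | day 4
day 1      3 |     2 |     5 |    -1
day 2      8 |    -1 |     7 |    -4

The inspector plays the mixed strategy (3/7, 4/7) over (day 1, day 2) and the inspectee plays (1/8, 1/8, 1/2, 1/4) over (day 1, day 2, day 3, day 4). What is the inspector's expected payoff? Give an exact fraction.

Against (1/8, 1/8, 1/2, 1/4), each row's expected payoff is day 1: 23/8; day 2: 27/8.
Taking the (3/7, 4/7)-weighted average: (3/7)·(23/8) + (4/7)·(27/8) = 177/56.

177/56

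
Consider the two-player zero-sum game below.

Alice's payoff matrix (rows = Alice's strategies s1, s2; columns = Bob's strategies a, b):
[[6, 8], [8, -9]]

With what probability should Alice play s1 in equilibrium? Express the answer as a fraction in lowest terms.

17/19

Row minima are 6 and -9, so Alice's maximin is 6; column maxima are 8 and 8, so Bob's minimax is 8. These differ, so the equilibrium is in mixed strategies.
Let Alice play s1 with probability p. Bob is indifferent when 6p + 8(1−p) = 8p − 9(1−p), giving p = 17/19.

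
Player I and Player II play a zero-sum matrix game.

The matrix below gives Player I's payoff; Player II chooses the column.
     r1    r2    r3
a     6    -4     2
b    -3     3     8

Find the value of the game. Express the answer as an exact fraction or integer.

3/8

Column r3 is strictly dominated by r2 for Player II (it gives Player I more in every row).
The remaining 2×2 game on (a, b) × (r1, r2) has no saddle point. Let Player I play a with probability p; indifference gives 6p − 3(1−p) = −4p + 3(1−p), so p = 3/8.
Similarly Player II's optimal q on r1 is 7/16, and the value is 6·(7/16) + (-4)·(9/16) = 3/8.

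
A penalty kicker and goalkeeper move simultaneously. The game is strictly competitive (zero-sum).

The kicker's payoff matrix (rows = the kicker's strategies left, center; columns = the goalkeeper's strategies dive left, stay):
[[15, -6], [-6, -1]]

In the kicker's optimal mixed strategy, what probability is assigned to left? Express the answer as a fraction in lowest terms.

5/26

Row minima are -6 and -6, so the kicker's maximin is -6; column maxima are 15 and -1, so the goalkeeper's minimax is -1. These differ, so the equilibrium is in mixed strategies.
Let the kicker play left with probability p. The goalkeeper is indifferent when 15p − 6(1−p) = −6p − (1−p), giving p = 5/26.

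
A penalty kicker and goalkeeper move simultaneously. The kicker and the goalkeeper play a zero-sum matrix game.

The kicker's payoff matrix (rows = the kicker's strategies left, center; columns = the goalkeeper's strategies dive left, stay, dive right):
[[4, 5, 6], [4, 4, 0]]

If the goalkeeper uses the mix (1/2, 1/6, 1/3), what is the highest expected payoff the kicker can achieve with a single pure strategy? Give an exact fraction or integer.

29/6

left: (4)·(1/2) + (5)·(1/6) + (6)·(1/3) = 29/6.
center: (4)·(1/2) + (4)·(1/6) + (0)·(1/3) = 8/3.
The best pure response is left with expected payoff 29/6.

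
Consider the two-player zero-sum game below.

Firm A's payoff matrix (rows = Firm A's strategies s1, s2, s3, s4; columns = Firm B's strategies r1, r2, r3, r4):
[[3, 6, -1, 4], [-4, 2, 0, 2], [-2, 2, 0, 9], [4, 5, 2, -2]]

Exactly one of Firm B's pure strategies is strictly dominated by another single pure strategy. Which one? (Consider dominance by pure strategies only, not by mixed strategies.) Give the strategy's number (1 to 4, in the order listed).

Firm B prefers columns that give Firm A less. Compare r2 with r1: 3 < 6, -4 < 2, -2 < 2, 4 < 5.
So r1 strictly dominates r2 for Firm B; r2 is strictly dominated.

2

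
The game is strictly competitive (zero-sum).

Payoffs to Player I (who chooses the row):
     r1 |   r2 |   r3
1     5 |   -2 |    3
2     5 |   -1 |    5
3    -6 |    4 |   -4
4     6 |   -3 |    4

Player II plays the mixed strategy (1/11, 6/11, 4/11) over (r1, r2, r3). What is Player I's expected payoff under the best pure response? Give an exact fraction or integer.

1: (5)·(1/11) + (-2)·(6/11) + (3)·(4/11) = 5/11.
2: (5)·(1/11) + (-1)·(6/11) + (5)·(4/11) = 19/11.
3: (-6)·(1/11) + (4)·(6/11) + (-4)·(4/11) = 2/11.
4: (6)·(1/11) + (-3)·(6/11) + (4)·(4/11) = 4/11.
The best pure response is 2 with expected payoff 19/11.

19/11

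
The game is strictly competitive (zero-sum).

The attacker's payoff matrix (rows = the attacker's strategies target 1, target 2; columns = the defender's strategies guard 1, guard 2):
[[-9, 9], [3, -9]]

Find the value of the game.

-9/5

Row minima are -9 and -9, so the attacker's maximin is -9; column maxima are 3 and 9, so the defender's minimax is 3. These differ, so the equilibrium is in mixed strategies.
Let the attacker play target 1 with probability p. The defender is indifferent when −9p + 3(1−p) = 9p − 9(1−p), giving p = 2/5.
Let the defender play guard 1 with probability q. The attacker is indifferent when −9q + 9(1−q) = 3q − 9(1−q), giving q = 3/5.
The value is -9·(3/5) + (9)·(2/5) = -9/5.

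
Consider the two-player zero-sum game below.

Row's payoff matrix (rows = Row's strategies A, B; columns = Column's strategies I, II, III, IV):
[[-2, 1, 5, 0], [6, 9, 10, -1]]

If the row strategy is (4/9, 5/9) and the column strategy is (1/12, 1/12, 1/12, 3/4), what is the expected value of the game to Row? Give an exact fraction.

Against (1/12, 1/12, 1/12, 3/4), each row's expected payoff is A: 1/3; B: 4/3.
Taking the (4/9, 5/9)-weighted average: (4/9)·(1/3) + (5/9)·(4/3) = 8/9.

8/9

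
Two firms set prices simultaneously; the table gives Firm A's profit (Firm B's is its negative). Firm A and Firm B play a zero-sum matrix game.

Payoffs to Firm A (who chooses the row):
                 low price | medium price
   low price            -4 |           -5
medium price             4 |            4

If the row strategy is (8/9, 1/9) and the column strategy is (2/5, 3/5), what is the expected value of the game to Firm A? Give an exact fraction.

-164/45

Against (2/5, 3/5), each row's expected payoff is low price: -23/5; medium price: 4.
Taking the (8/9, 1/9)-weighted average: (8/9)·(-23/5) + (1/9)·(4) = -164/45.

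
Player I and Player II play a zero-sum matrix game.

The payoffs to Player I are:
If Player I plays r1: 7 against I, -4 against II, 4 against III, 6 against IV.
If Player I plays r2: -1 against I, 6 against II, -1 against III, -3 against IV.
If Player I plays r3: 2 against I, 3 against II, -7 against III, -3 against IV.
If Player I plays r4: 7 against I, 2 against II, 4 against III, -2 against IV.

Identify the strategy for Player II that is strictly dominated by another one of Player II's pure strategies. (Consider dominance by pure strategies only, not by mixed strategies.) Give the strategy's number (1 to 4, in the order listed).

1

Player II prefers columns that give Player I less. Compare I with IV: 6 < 7, -3 < -1, -3 < 2, -2 < 7.
So IV strictly dominates I for Player II; I is strictly dominated.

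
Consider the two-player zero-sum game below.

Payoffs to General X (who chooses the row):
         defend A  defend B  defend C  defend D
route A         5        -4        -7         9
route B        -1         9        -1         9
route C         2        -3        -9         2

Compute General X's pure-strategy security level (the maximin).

-1

The worst-case payoff for each row is route A: -7, route B: -1, route C: -9.
The best of these is -1.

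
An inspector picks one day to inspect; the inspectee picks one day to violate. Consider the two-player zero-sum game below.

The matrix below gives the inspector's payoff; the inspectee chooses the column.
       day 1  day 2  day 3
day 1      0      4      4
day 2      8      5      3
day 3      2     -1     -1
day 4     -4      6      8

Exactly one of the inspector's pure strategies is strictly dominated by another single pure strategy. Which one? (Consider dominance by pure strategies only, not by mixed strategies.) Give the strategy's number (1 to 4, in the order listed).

3

Compare day 3 with day 2: 8 > 2, 5 > -1, 3 > -1.
So day 2 strictly dominates day 3 for the inspector; day 3 is strictly dominated.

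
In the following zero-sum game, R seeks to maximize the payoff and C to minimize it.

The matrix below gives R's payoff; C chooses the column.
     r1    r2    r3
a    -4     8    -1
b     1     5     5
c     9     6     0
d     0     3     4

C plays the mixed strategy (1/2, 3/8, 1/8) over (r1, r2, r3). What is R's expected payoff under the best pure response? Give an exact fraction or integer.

a: (-4)·(1/2) + (8)·(3/8) + (-1)·(1/8) = 7/8.
b: (1)·(1/2) + (5)·(3/8) + (5)·(1/8) = 3.
c: (9)·(1/2) + (6)·(3/8) + (0)·(1/8) = 27/4.
d: (0)·(1/2) + (3)·(3/8) + (4)·(1/8) = 13/8.
The best pure response is c with expected payoff 27/4.

27/4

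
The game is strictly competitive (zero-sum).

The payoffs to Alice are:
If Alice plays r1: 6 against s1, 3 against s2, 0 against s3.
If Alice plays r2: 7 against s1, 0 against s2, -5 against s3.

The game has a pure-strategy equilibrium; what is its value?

Row minima: 0, -5 → Alice's maximin is 0.
Column maxima: 7, 3, 0 → Bob's minimax is 0.
They coincide at (r1, s3), so the value is 0.

0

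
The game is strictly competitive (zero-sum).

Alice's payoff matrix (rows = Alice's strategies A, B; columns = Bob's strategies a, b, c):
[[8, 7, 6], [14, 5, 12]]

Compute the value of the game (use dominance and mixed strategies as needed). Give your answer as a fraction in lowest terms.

27/4

Column a is strictly dominated by c for Bob (it gives Alice more in every row).
The remaining 2×2 game on (A, B) × (b, c) has no saddle point. Let Alice play A with probability p; indifference gives 7p + 5(1−p) = 6p + 12(1−p), so p = 7/8.
Similarly Bob's optimal q on b is 3/4, and the value is 7·(3/4) + (6)·(1/4) = 27/4.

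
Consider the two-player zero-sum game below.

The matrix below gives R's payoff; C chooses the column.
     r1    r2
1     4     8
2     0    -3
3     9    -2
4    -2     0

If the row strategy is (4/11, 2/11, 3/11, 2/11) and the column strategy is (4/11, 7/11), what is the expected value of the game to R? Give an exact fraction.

Against (4/11, 7/11), each row's expected payoff is 1: 72/11; 2: -21/11; 3: 2; 4: -8/11.
Taking the (4/11, 2/11, 3/11, 2/11)-weighted average: (4/11)·(72/11) + (2/11)·(-21/11) + (3/11)·(2) + (2/11)·(-8/11) = 296/121.

296/121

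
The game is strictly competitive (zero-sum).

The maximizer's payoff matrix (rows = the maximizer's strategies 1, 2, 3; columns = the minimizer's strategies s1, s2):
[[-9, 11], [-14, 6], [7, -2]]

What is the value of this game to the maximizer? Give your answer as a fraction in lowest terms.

59/29

Row 2 is strictly dominated by row 1, so the maximizer never plays it.
The remaining 2×2 game on (1, 3) × (s1, s2) has no saddle point. Let the maximizer play 1 with probability p; indifference gives −9p + 7(1−p) = 11p − 2(1−p), so p = 9/29.
Similarly the minimizer's optimal q on s1 is 13/29, and the value is -9·(13/29) + (11)·(16/29) = 59/29.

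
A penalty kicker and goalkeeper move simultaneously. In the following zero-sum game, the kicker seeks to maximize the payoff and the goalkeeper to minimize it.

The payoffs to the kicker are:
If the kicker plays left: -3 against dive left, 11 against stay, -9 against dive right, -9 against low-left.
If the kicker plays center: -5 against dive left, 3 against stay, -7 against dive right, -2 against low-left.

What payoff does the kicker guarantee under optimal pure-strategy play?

Row minima: -9, -7 → the kicker's maximin is -7.
Column maxima: -3, 11, -7, -2 → the goalkeeper's minimax is -7.
They coincide at (center, dive right), so the value is -7.

-7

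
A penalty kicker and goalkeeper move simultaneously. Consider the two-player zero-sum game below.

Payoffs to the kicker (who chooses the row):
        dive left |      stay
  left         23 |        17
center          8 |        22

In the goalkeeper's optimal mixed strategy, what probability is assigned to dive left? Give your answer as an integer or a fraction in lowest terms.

1/4

Row minima are 17 and 8, so the kicker's maximin is 17; column maxima are 23 and 22, so the goalkeeper's minimax is 22. These differ, so the equilibrium is in mixed strategies.
Let the goalkeeper play dive left with probability q. The kicker is indifferent when 23q + 17(1−q) = 8q + 22(1−q), giving q = 1/4.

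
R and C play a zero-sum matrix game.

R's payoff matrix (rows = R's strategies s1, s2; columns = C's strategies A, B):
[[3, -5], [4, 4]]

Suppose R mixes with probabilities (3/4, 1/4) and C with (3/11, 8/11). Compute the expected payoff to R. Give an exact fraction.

-49/44

Against (3/11, 8/11), each row's expected payoff is s1: -31/11; s2: 4.
Taking the (3/4, 1/4)-weighted average: (3/4)·(-31/11) + (1/4)·(4) = -49/44.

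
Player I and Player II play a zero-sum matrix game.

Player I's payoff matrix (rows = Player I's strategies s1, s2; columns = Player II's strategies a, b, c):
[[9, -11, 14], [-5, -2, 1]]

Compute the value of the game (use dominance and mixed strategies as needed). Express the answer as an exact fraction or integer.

Column c is strictly dominated by a for Player II (it gives Player I more in every row).
The remaining 2×2 game on (s1, s2) × (a, b) has no saddle point. Let Player I play s1 with probability p; indifference gives 9p − 5(1−p) = −11p − 2(1−p), so p = 3/23.
Similarly Player II's optimal q on a is 9/23, and the value is 9·(9/23) + (-11)·(14/23) = -73/23.

-73/23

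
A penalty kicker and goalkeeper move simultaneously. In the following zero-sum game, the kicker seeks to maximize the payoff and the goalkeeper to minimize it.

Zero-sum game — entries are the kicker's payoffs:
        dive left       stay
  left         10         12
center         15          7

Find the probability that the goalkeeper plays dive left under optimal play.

Row minima are 10 and 7, so the kicker's maximin is 10; column maxima are 15 and 12, so the goalkeeper's minimax is 12. These differ, so the equilibrium is in mixed strategies.
Let the goalkeeper play dive left with probability q. The kicker is indifferent when 10q + 12(1−q) = 15q + 7(1−q), giving q = 1/2.

1/2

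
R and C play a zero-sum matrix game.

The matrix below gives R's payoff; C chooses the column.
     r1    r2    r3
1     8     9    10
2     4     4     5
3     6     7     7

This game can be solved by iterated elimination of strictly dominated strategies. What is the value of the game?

Column r3 is strictly dominated by r1 for C (8<10, 4<5, 6<7); eliminate r3.
Row 2 is strictly dominated by row 1 (8>4, 9>4); eliminate 2.
Row 3 is strictly dominated by row 1 (8>6, 9>7); eliminate 3.
Column r2 is strictly dominated by r1 for C (8<9); eliminate r2.
Only (1, r1) remains, with payoff 8.

8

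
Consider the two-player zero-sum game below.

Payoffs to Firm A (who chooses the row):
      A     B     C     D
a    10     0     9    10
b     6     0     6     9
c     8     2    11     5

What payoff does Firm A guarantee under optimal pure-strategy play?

Row minima: 0, 0, 2 → Firm A's maximin is 2.
Column maxima: 10, 2, 11, 10 → Firm B's minimax is 2.
They coincide at (c, B), so the value is 2.

2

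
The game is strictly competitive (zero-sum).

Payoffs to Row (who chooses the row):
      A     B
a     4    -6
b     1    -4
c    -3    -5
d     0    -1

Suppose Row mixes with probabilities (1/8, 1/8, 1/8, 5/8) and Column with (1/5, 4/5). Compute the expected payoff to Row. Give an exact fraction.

-39/20

Against (1/5, 4/5), each row's expected payoff is a: -4; b: -3; c: -23/5; d: -4/5.
Taking the (1/8, 1/8, 1/8, 5/8)-weighted average: (1/8)·(-4) + (1/8)·(-3) + (1/8)·(-23/5) + (5/8)·(-4/5) = -39/20.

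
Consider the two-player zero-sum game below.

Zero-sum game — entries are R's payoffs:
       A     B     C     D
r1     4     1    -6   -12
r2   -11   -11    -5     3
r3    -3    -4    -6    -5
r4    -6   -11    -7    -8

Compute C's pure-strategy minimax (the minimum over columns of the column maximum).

-5

The worst case (largest entry) in each column is A: 4, B: 1, C: -5, D: 3.
The best (smallest) of these is -5.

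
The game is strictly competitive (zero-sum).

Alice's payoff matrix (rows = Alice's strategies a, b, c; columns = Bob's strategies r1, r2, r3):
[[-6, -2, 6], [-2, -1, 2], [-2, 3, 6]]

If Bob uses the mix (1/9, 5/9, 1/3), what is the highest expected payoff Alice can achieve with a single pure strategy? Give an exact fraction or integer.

a: (-6)·(1/9) + (-2)·(5/9) + (6)·(1/3) = 2/9.
b: (-2)·(1/9) + (-1)·(5/9) + (2)·(1/3) = -1/9.
c: (-2)·(1/9) + (3)·(5/9) + (6)·(1/3) = 31/9.
The best pure response is c with expected payoff 31/9.

31/9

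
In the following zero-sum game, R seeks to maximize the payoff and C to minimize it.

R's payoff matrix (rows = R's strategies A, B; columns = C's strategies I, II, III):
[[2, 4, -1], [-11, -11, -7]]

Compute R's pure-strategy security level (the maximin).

-1

The worst-case payoff for each row is A: -1, B: -11.
The best of these is -1.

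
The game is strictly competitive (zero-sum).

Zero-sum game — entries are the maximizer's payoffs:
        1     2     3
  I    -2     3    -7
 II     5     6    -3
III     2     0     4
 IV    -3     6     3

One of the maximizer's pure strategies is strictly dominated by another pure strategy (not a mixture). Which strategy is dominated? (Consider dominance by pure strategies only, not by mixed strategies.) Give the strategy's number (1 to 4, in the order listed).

1

Compare I with II: 5 > -2, 6 > 3, -3 > -7.
So II strictly dominates I for the maximizer; I is strictly dominated.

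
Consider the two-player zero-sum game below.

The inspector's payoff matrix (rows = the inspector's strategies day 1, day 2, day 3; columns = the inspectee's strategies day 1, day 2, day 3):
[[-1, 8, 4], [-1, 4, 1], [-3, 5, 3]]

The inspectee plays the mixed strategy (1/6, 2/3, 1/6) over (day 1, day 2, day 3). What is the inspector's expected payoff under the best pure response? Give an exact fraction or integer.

35/6

day 1: (-1)·(1/6) + (8)·(2/3) + (4)·(1/6) = 35/6.
day 2: (-1)·(1/6) + (4)·(2/3) + (1)·(1/6) = 8/3.
day 3: (-3)·(1/6) + (5)·(2/3) + (3)·(1/6) = 10/3.
The best pure response is day 1 with expected payoff 35/6.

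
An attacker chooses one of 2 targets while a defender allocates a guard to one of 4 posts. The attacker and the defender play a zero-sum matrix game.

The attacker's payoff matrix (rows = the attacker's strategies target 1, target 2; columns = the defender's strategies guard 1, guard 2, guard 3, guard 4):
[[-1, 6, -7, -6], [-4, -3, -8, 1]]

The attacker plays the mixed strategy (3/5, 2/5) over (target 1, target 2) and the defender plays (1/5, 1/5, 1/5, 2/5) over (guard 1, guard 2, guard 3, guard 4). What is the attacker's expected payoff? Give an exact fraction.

-68/25

Against (1/5, 1/5, 1/5, 2/5), each row's expected payoff is target 1: -14/5; target 2: -13/5.
Taking the (3/5, 2/5)-weighted average: (3/5)·(-14/5) + (2/5)·(-13/5) = -68/25.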